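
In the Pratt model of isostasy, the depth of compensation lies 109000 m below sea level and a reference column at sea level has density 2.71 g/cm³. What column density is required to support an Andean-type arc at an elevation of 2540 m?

Pratt balance: ρ_ref D = ρ (D + h).
ρ = ρ_ref D/(D + h) = 2.71 × 109000 m/(109000 m + 2540 m) = 2.65 g/cm³.

2.65 g/cm³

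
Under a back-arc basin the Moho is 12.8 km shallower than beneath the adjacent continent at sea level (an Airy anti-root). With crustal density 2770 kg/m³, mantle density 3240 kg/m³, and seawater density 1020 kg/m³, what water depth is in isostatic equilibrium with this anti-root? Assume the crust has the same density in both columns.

3.44 km

Replacing a thickness d of crust by seawater at the top must be balanced by replacing crust with mantle at the base: d (ρ_c − ρ_w) = a (ρ_m − ρ_c).
d = a (ρ_m − ρ_c)/(ρ_c − ρ_w) = 12.8 km × 470/1750 = 3.44 km.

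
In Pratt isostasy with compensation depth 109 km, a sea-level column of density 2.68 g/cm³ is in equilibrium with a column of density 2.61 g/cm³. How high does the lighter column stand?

2.92 km

ρ_ref D = ρ (D + h) → h = D (ρ_ref − ρ)/ρ.
h = 109 km × (2.68 − 2.61)/2.61 = 2.92 km.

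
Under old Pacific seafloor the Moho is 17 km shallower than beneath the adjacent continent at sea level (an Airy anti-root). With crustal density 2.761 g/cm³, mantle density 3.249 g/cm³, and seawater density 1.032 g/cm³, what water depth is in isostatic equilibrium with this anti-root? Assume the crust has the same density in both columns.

4.8 km

Replacing a thickness d of crust by seawater at the top must be balanced by replacing crust with mantle at the base: d (ρ_c − ρ_w) = a (ρ_m − ρ_c).
d = a (ρ_m − ρ_c)/(ρ_c − ρ_w) = 17 km × 0.488/1.729 = 4.8 km.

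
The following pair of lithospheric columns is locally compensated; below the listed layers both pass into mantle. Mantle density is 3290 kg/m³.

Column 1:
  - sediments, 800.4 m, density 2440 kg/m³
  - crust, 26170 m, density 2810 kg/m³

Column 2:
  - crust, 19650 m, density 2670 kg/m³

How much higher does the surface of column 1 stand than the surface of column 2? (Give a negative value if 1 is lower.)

322 m

For any compensation level in the mantle, the mantle terms cancel and isostasy reduces to e = (Σt_1 − Σt_2) − (Σ(ρt)_1 − Σ(ρt)_2) / ρ_m.
Σt_1 = 26970.4 m; Σt_2 = 19650 m; Σ(ρt)_1 = 75490676; Σ(ρt)_2 = 52465500 (in m·kg/m³).
e = (26970.4 − 19650) − (75490676 − 52465500) / 3290 = 322 m.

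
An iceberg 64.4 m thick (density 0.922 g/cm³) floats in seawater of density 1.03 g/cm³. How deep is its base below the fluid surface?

57.6 m

Draft d = t ρ_obj/ρ_fluid = 64.4 m × 0.922/1.03 = 57.6 m.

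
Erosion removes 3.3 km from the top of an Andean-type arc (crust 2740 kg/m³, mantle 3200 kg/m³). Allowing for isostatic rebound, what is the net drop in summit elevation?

Rebound u = e ρ_c/ρ_m = 3.3 km × 2740/3200 = 2.826 km.
Net surface drop = e − u = 3.3 km − 2.826 km = e (ρ_m − ρ_c)/ρ_m = 0.474 km.

0.474 km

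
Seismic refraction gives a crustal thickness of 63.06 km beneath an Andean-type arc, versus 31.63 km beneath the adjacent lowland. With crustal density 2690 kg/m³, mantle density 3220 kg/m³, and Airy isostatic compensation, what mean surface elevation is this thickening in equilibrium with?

Excess crust Δ = 63.06 km − 31.63 km = 31.43 km, split between elevation h and root r with h + r = Δ.
Airy balance ρ_c h = (ρ_m − ρ_c) r gives r = h ρ_c/(ρ_m − ρ_c), so h (1 + ρ_c/(ρ_m − ρ_c)) = Δ, i.e. h = Δ (ρ_m − ρ_c)/ρ_m.
h = 31.43 km × 530/3220 = 5.17 km.

5.17 km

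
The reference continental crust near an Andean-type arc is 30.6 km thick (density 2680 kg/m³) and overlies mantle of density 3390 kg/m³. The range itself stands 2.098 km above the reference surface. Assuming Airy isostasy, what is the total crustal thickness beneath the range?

Root depth r = h ρ_c / (ρ_m − ρ_c) = 2.098 km × 2680 / 710 = 7.919 km.
Total thickness = T + h + r = 30.6 km + 2.098 km + 7.919 km = 40.6 km.

40.6 km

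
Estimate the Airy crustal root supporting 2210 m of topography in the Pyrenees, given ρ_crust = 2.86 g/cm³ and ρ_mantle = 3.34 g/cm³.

By Archimedes' principle applied to the lithosphere: the weight of the topography is balanced by the buoyancy of the root, ρ_c h = (ρ_m − ρ_c) r.
r = h · ρ_c / (ρ_m − ρ_c) = 2210 m × 2.86 / (3.34 − 2.86) = 13200 m.

13200 m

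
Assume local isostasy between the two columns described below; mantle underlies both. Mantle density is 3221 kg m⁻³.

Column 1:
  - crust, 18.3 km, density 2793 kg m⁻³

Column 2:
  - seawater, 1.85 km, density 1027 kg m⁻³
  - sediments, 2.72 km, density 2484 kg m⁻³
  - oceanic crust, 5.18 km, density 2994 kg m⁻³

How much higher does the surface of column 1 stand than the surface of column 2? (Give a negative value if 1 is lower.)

For any compensation level in the mantle, the mantle terms cancel and isostasy reduces to e = (Σt_1 − Σt_2) − (Σ(ρt)_1 − Σ(ρt)_2) / ρ_m.
Σt_1 = 18.3 km; Σt_2 = 9.75 km; Σ(ρt)_1 = 51111.9; Σ(ρt)_2 = 24165.35 (in km·kg m⁻³).
e = (18.3 − 9.75) − (51111.9 − 24165.35) / 3221 = 0.184 km.

0.184 km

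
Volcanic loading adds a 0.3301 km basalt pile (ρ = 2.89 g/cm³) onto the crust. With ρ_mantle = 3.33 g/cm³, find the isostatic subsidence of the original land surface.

0.286 km

Subaerial loading: s = t ρ_load / ρ_m.
s = 0.3301 km × 2.89/3.33 = 0.286 km.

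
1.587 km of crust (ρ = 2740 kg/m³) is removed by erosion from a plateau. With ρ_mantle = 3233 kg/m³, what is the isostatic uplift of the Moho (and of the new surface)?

1.34 km

Unloading: uplift u = e ρ_c/ρ_m = 1.587 km × 2740/3233 = 1.34 km.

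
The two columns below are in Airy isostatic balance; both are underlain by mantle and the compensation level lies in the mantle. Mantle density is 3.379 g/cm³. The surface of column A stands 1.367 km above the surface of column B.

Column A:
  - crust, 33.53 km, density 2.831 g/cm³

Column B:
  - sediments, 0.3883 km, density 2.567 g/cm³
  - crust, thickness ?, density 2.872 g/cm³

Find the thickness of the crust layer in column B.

26.5 km

Take the compensation level at the base of the deeper column (depth z_c below the surface of column A) and equate Σ ρ_i t_i down to z_c; mantle fills any gap and the z_c terms cancel.
Column A: 33.53×2.831 + (z_c − 33.53)×3.379
Column B: 1.367×0 + 0.3883×2.567 + x×2.872 + (z_c − 1.367 − 0.3883 − x)×3.379
The z_c×3.379 term appears on both sides and cancels. Collect the known terms of each column as K = Σ(ρt)_known − 3.379 × (depth of known layers): K_A = 94.92343 − 3.379×33.53 = −18.37444; K_B = 0.9967661 − 3.379×(1.367 + 0.3883) = −4.9343926.
Balance: K_A = K_B − x×(3.379 − 2.872), so x = (K_B − K_A)/(3.379 − 2.872) = 13.44/0.507 = 26.5 km.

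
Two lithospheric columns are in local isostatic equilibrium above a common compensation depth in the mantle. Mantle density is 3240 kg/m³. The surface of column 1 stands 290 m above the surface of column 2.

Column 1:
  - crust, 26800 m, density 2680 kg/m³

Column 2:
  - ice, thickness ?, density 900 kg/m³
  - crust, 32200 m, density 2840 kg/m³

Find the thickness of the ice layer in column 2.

508 m

Take the compensation level at the base of the deeper column (depth z_c below the surface of column 1) and equate Σ ρ_i t_i down to z_c; mantle fills any gap and the z_c terms cancel.
Column 1: 26800×2680 + (z_c − 26800)×3240
Column 2: 290×0 + x×900 + 32200×2840 + (z_c − 290 − 32200 − x)×3240
The z_c×3240 term appears on both sides and cancels. Collect the known terms of each column as K = Σ(ρt)_known − 3240 × (depth of known layers): K_1 = 71824000 − 3240×26800 = −15008000; K_2 = 91448000 − 3240×(290 + 32200) = −13819600.
Balance: K_1 = K_2 − x×(3240 − 900), so x = (K_2 − K_1)/(3240 − 900) = 1188400/2340 = 508 m.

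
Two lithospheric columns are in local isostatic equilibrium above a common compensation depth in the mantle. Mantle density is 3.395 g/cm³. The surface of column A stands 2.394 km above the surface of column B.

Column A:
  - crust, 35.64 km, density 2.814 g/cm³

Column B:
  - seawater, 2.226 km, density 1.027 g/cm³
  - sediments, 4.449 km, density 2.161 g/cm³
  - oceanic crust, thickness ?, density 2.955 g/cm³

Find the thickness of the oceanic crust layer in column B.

4.13 km

Take the compensation level at the base of the deeper column (depth z_c below the surface of column A) and equate Σ ρ_i t_i down to z_c; mantle fills any gap and the z_c terms cancel.
Column A: 35.64×2.814 + (z_c − 35.64)×3.395
Column B: 2.394×0 + 2.226×1.027 + 4.449×2.161 + x×2.955 + (z_c − 2.394 − 6.675 − x)×3.395
The z_c×3.395 term appears on both sides and cancels. Collect the known terms of each column as K = Σ(ρt)_known − 3.395 × (depth of known layers): K_A = 100.29096 − 3.395×35.64 = −20.70684; K_B = 11.900391 − 3.395×(2.394 + 6.675) = −18.888864.
Balance: K_A = K_B − x×(3.395 − 2.955), so x = (K_B − K_A)/(3.395 − 2.955) = 1.81798/0.44 = 4.13 km.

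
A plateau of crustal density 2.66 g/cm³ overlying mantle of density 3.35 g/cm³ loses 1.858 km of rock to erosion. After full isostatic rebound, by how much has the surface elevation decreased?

0.383 km

Rebound u = e ρ_c/ρ_m = 1.858 km × 2.66/3.35 = 1.475 km.
Net surface drop = e − u = 1.858 km − 1.475 km = e (ρ_m − ρ_c)/ρ_m = 0.383 km.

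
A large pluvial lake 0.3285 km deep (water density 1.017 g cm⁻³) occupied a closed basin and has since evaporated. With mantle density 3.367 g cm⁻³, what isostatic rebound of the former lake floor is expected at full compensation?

0.0992 km

u = d ρ_w/ρ_m = 0.3285 km × 1.017/3.367 = 0.0992 km.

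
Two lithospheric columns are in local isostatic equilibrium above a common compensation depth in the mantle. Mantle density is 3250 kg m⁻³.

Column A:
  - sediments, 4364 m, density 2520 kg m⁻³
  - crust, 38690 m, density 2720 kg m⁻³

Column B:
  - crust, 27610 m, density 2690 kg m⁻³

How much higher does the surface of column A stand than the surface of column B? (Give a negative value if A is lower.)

For any compensation level in the mantle, the mantle terms cancel and isostasy reduces to e = (Σt_A − Σt_B) − (Σ(ρt)_A − Σ(ρt)_B) / ρ_m.
Σt_A = 43054 m; Σt_B = 27610 m; Σ(ρt)_A = 116234080; Σ(ρt)_B = 74270900 (in m·kg m⁻³).
e = (43054 − 27610) − (116234080 − 74270900) / 3250 = 2530 m.

2530 m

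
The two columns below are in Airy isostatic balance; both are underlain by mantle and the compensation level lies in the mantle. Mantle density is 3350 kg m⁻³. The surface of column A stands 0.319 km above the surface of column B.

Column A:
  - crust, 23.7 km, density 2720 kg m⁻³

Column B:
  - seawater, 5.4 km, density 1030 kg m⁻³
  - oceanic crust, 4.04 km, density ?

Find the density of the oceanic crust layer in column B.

Take the compensation level at the base of the deeper column (depth z_c below the surface of column A) and equate Σ ρ_i t_i down to z_c; mantle fills any gap and the z_c terms cancel.
Column A: 23.7×2720 + (z_c − 23.7)×3350
Column B: 0.319×0 + 5.4×1030 + 4.04×ρ + (z_c − 0.319 − 9.44)×3350
The z_c×3350 term appears on both sides and cancels. Collect the known terms of each column as K = Σ(ρt)_known − 3350 × (depth of known layers): K_A = 64464 − 3350×23.7 = −14931; K_B = 5562 − 3350×(0.319 + 9.44) = −27130.65.
Balance: K_A = K_B + 4.04×ρ, so ρ = (K_A − K_B)/4.04 = 12199.6/4.04 = 3020 kg m⁻³.

3020 kg m⁻³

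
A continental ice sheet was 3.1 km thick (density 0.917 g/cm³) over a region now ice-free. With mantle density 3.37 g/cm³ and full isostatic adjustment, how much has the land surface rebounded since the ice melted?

Removing the load lets mantle flow back in; uplift u satisfies ρ_ice t = ρ_m u.
u = t ρ_ice/ρ_m = 3.1 km × 0.917/3.37 = 0.844 km.

0.844 km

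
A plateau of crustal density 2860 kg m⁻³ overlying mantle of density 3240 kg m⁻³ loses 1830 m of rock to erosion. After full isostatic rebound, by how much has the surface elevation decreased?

215 m

Rebound u = e ρ_c/ρ_m = 1830 m × 2860/3240 = 1615 m.
Net surface drop = e − u = 1830 m − 1615 m = e (ρ_m − ρ_c)/ρ_m = 215 m.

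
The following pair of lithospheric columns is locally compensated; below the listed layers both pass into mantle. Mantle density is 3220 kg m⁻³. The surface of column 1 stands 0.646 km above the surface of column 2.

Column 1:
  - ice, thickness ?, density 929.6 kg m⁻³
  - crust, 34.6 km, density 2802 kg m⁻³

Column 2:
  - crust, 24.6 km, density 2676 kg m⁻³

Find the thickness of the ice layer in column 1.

Take the compensation level at the base of the deeper column (depth z_c below the surface of column 1) and equate Σ ρ_i t_i down to z_c; mantle fills any gap and the z_c terms cancel.
Column 1: x×929.6 + 34.6×2802 + (z_c − 34.6 − x)×3220
Column 2: 0.646×0 + 24.6×2676 + (z_c − 0.646 − 24.6)×3220
The z_c×3220 term appears on both sides and cancels. Collect the known terms of each column as K = Σ(ρt)_known − 3220 × (depth of known layers): K_1 = 96949.2 − 3220×34.6 = −14462.8; K_2 = 65829.6 − 3220×(0.646 + 24.6) = −15462.52.
Balance: K_1 − x×(3220 − 929.6) = K_2, so x = (K_1 − K_2)/(3220 − 929.6) = 999.72/2290.4 = 0.436 km.

0.436 km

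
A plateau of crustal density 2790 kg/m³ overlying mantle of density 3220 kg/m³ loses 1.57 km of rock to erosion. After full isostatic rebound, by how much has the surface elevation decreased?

Rebound u = e ρ_c/ρ_m = 1.57 km × 2790/3220 = 1.36 km.
Net surface drop = e − u = 1.57 km − 1.36 km = e (ρ_m − ρ_c)/ρ_m = 0.21 km.

0.21 km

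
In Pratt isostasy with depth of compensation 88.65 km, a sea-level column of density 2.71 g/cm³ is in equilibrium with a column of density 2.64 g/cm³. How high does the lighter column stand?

2.35 km

ρ_ref D = ρ (D + h) → h = D (ρ_ref − ρ)/ρ.
h = 88.65 km × (2.71 − 2.64)/2.64 = 2.35 km.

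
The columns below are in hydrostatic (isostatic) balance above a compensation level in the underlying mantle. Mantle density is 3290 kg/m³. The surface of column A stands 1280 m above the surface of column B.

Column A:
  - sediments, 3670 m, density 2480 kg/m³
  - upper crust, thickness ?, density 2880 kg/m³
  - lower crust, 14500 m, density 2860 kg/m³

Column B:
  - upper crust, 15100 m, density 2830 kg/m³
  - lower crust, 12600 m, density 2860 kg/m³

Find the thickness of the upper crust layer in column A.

18000 m

Take the compensation level at the base of the deeper column (depth z_c below the surface of column A) and equate Σ ρ_i t_i down to z_c; mantle fills any gap and the z_c terms cancel.
Column A: 3670×2480 + x×2880 + 14500×2860 + (z_c − 18170 − x)×3290
Column B: 1280×0 + 15100×2830 + 12600×2860 + (z_c − 1280 − 27700)×3290
The z_c×3290 term appears on both sides and cancels. Collect the known terms of each column as K = Σ(ρt)_known − 3290 × (depth of known layers): K_A = 50571600 − 3290×18170 = −9207700; K_B = 78769000 − 3290×(1280 + 27700) = −16575200.
Balance: K_A − x×(3290 − 2880) = K_B, so x = (K_A − K_B)/(3290 − 2880) = 7367500/410 = 18000 m.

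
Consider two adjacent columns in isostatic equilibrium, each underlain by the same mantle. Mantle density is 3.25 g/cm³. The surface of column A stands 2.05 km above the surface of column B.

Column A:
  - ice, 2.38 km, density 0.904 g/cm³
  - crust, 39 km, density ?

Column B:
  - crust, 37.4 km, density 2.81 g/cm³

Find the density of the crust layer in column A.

Take the compensation level at the base of the deeper column (depth z_c below the surface of column A) and equate Σ ρ_i t_i down to z_c; mantle fills any gap and the z_c terms cancel.
Column A: 2.38×0.904 + 39×ρ + (z_c − 41.38)×3.25
Column B: 2.05×0 + 37.4×2.81 + (z_c − 2.05 − 37.4)×3.25
The z_c×3.25 term appears on both sides and cancels. Collect the known terms of each column as K = Σ(ρt)_known − 3.25 × (depth of known layers): K_A = 2.15152 − 3.25×41.38 = −132.33348; K_B = 105.094 − 3.25×(2.05 + 37.4) = −23.1185.
Balance: K_A + 39×ρ = K_B, so ρ = (K_B − K_A)/39 = 109.215/39 = 2.8 g/cm³.

2.8 g/cm³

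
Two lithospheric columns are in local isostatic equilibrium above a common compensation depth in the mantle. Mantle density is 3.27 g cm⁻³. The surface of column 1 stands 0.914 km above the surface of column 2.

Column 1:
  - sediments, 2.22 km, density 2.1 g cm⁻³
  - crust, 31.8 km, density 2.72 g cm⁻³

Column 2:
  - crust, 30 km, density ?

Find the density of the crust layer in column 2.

Take the compensation level at the base of the deeper column (depth z_c below the surface of column 1) and equate Σ ρ_i t_i down to z_c; mantle fills any gap and the z_c terms cancel.
Column 1: 2.22×2.1 + 31.8×2.72 + (z_c − 34.02)×3.27
Column 2: 0.914×0 + 30×ρ + (z_c − 0.914 − 30)×3.27
The z_c×3.27 term appears on both sides and cancels. Collect the known terms of each column as K = Σ(ρt)_known − 3.27 × (depth of known layers): K_1 = 91.158 − 3.27×34.02 = −20.0874; K_2 = 0 − 3.27×(0.914 + 30) = −101.08878.
Balance: K_1 = K_2 + 30×ρ, so ρ = (K_1 − K_2)/30 = 81.0014/30 = 2.7 g cm⁻³.

2.7 g cm⁻³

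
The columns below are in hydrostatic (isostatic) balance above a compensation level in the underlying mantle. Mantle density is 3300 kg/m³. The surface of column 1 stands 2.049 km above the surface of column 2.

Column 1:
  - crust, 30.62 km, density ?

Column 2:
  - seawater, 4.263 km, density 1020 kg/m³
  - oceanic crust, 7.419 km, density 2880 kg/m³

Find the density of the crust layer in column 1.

2660 kg/m³

Take the compensation level at the base of the deeper column (depth z_c below the surface of column 1) and equate Σ ρ_i t_i down to z_c; mantle fills any gap and the z_c terms cancel.
Column 1: 30.62×ρ + (z_c − 30.62)×3300
Column 2: 2.049×0 + 4.263×1020 + 7.419×2880 + (z_c − 2.049 − 11.682)×3300
The z_c×3300 term appears on both sides and cancels. Collect the known terms of each column as K = Σ(ρt)_known − 3300 × (depth of known layers): K_1 = 0 − 3300×30.62 = −101046; K_2 = 25714.98 − 3300×(2.049 + 11.682) = −19597.32.
Balance: K_1 + 30.62×ρ = K_2, so ρ = (K_2 − K_1)/30.62 = 81448.7/30.62 = 2660 kg/m³.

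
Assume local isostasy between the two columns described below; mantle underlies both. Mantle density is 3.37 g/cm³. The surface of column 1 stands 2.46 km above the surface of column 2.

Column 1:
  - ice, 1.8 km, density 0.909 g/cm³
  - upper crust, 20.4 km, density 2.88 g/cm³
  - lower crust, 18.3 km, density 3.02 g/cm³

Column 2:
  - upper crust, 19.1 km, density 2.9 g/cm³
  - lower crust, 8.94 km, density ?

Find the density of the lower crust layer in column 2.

2.97 g/cm³

Take the compensation level at the base of the deeper column (depth z_c below the surface of column 1) and equate Σ ρ_i t_i down to z_c; mantle fills any gap and the z_c terms cancel.
Column 1: 1.8×0.909 + 20.4×2.88 + 18.3×3.02 + (z_c − 40.5)×3.37
Column 2: 2.46×0 + 19.1×2.9 + 8.94×ρ + (z_c − 2.46 − 28.04)×3.37
The z_c×3.37 term appears on both sides and cancels. Collect the known terms of each column as K = Σ(ρt)_known − 3.37 × (depth of known layers): K_1 = 115.6542 − 3.37×40.5 = −20.8308; K_2 = 55.39 − 3.37×(2.46 + 28.04) = −47.395.
Balance: K_1 = K_2 + 8.94×ρ, so ρ = (K_1 − K_2)/8.94 = 26.5642/8.94 = 2.97 g/cm³.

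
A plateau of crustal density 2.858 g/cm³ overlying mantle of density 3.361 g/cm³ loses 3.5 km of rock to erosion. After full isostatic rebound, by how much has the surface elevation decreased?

Rebound u = e ρ_c/ρ_m = 3.5 km × 2.858/3.361 = 2.976 km.
Net surface drop = e − u = 3.5 km − 2.976 km = e (ρ_m − ρ_c)/ρ_m = 0.524 km.

0.524 km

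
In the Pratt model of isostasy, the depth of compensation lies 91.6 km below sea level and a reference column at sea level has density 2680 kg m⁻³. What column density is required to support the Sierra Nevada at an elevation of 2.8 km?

2600 kg m⁻³

Pratt balance: ρ_ref D = ρ (D + h).
ρ = ρ_ref D/(D + h) = 2680 × 91.6 km/(91.6 km + 2.8 km) = 2600 kg m⁻³.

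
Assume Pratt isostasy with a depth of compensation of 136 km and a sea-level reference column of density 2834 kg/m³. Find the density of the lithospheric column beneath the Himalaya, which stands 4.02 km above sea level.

Pratt balance: ρ_ref D = ρ (D + h).
ρ = ρ_ref D/(D + h) = 2834 × 136 km/(136 km + 4.02 km) = 2750 kg/m³.

2750 kg/m³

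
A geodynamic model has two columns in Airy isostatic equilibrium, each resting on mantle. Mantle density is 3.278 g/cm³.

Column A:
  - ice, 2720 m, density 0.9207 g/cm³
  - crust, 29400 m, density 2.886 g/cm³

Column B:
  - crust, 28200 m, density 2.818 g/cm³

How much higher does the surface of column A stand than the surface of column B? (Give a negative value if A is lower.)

For any compensation level in the mantle, the mantle terms cancel and isostasy reduces to e = (Σt_A − Σt_B) − (Σ(ρt)_A − Σ(ρt)_B) / ρ_m.
Σt_A = 32120 m; Σt_B = 28200 m; Σ(ρt)_A = 87352.704; Σ(ρt)_B = 79467.6 (in m·g/cm³).
e = (32120 − 28200) − (87352.704 − 79467.6) / 3.278 = 1510 m.

1510 m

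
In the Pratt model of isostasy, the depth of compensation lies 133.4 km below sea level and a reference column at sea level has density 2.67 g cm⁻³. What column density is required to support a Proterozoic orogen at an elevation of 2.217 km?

2.63 g cm⁻³

Pratt balance: ρ_ref D = ρ (D + h).
ρ = ρ_ref D/(D + h) = 2.67 × 133.4 km/(133.4 km + 2.217 km) = 2.63 g cm⁻³.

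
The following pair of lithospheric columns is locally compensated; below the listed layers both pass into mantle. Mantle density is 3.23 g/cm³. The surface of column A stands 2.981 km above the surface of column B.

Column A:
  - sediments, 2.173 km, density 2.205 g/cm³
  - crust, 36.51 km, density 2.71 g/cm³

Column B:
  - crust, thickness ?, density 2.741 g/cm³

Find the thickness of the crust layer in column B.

23.7 km

Take the compensation level at the base of the deeper column (depth z_c below the surface of column A) and equate Σ ρ_i t_i down to z_c; mantle fills any gap and the z_c terms cancel.
Column A: 2.173×2.205 + 36.51×2.71 + (z_c − 38.683)×3.23
Column B: 2.981×0 + x×2.741 + (z_c − 2.981 − 0 − x)×3.23
The z_c×3.23 term appears on both sides and cancels. Collect the known terms of each column as K = Σ(ρt)_known − 3.23 × (depth of known layers): K_A = 103.733565 − 3.23×38.683 = −21.212525; K_B = 0 − 3.23×(2.981 + 0) = −9.62863.
Balance: K_A = K_B − x×(3.23 − 2.741), so x = (K_B − K_A)/(3.23 − 2.741) = 11.5839/0.489 = 23.7 km.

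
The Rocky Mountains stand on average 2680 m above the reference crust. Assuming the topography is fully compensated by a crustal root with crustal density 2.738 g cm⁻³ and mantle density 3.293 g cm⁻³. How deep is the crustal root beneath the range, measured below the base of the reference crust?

Equating mass per unit area of the two columns: the weight of the topography is balanced by the buoyancy of the root, ρ_c h = (ρ_m − ρ_c) r.
r = h · ρ_c / (ρ_m − ρ_c) = 2680 m × 2.738 / (3.293 − 2.738) = 13200 m.

13200 m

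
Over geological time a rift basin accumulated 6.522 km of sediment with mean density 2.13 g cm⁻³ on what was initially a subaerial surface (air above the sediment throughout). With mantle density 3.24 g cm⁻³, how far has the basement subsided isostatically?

Subaerial load: s = t ρ_sed / ρ_m = 6.522 km × 2.13/3.24 = 4.29 km.

4.29 km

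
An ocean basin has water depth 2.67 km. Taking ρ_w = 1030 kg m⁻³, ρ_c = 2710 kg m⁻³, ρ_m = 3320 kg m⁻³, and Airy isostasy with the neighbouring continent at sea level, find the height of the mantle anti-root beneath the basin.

7.35 km

In Airy isostatic equilibrium: replacing crust with seawater at the top is compensated by replacing crust with mantle at the base: d (ρ_c − ρ_w) = a (ρ_m − ρ_c).
a = d (ρ_c − ρ_w)/(ρ_m − ρ_c) = 2.67 km × 1680/610 = 7.35 km.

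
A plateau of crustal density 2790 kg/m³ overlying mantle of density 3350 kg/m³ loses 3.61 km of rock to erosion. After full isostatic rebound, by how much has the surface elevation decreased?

Rebound u = e ρ_c/ρ_m = 3.61 km × 2790/3350 = 3.007 km.
Net surface drop = e − u = 3.61 km − 3.007 km = e (ρ_m − ρ_c)/ρ_m = 0.603 km.

0.603 km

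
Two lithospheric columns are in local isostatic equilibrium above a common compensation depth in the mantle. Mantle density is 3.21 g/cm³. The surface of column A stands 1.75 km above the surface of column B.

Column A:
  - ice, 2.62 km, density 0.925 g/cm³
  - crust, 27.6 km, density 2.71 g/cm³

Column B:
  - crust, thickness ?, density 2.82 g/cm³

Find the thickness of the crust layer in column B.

36.3 km

Take the compensation level at the base of the deeper column (depth z_c below the surface of column A) and equate Σ ρ_i t_i down to z_c; mantle fills any gap and the z_c terms cancel.
Column A: 2.62×0.925 + 27.6×2.71 + (z_c − 30.22)×3.21
Column B: 1.75×0 + x×2.82 + (z_c − 1.75 − 0 − x)×3.21
The z_c×3.21 term appears on both sides and cancels. Collect the known terms of each column as K = Σ(ρt)_known − 3.21 × (depth of known layers): K_A = 77.2195 − 3.21×30.22 = −19.7867; K_B = 0 − 3.21×(1.75 + 0) = −5.6175.
Balance: K_A = K_B − x×(3.21 − 2.82), so x = (K_B − K_A)/(3.21 − 2.82) = 14.1692/0.39 = 36.3 km.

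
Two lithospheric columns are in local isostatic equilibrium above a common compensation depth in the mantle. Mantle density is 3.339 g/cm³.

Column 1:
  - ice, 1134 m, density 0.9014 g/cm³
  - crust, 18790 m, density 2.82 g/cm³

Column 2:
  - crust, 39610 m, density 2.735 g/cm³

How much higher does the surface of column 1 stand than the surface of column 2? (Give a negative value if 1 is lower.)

−3420 m

For any compensation level in the mantle, the mantle terms cancel and isostasy reduces to e = (Σt_1 − Σt_2) − (Σ(ρt)_1 − Σ(ρt)_2) / ρ_m.
Σt_1 = 19924 m; Σt_2 = 39610 m; Σ(ρt)_1 = 54009.9876; Σ(ρt)_2 = 108333.35 (in m·g/cm³).
e = (19924 − 39610) − (54009.9876 − 108333.35) / 3.339 = −3420 m.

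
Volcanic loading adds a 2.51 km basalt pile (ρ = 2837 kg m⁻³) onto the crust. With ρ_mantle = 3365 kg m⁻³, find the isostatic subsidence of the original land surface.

2.12 km

Subaerial loading: s = t ρ_load / ρ_m.
s = 2.51 km × 2837/3365 = 2.12 km.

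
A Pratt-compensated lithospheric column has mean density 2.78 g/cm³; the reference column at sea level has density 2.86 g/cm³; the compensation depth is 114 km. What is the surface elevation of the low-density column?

3.28 km

ρ_ref D = ρ (D + h) → h = D (ρ_ref − ρ)/ρ.
h = 114 km × (2.86 − 2.78)/2.78 = 3.28 km.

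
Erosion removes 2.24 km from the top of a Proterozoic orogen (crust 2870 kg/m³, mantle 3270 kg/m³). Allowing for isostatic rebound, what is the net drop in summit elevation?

0.274 km

Rebound u = e ρ_c/ρ_m = 2.24 km × 2870/3270 = 1.966 km.
Net surface drop = e − u = 2.24 km − 1.966 km = e (ρ_m − ρ_c)/ρ_m = 0.274 km.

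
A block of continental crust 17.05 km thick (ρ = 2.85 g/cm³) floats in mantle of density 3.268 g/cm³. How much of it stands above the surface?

2.18 km

Floating equilibrium: submerged depth d = t ρ_obj/ρ_fluid = 17.05 km × 2.85/3.268 = 14.87 km.
Freeboard = t − d = 17.05 km − 14.87 km = 2.18 km.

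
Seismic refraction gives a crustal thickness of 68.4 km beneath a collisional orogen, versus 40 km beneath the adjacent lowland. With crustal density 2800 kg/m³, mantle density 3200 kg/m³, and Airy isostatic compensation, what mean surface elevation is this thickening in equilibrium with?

3.55 km

Excess crust Δ = 68.4 km − 40 km = 28.4 km, split between elevation h and root r with h + r = Δ.
Airy balance ρ_c h = (ρ_m − ρ_c) r gives r = h ρ_c/(ρ_m − ρ_c), so h (1 + ρ_c/(ρ_m − ρ_c)) = Δ, i.e. h = Δ (ρ_m − ρ_c)/ρ_m.
h = 28.4 km × 400/3200 = 3.55 km.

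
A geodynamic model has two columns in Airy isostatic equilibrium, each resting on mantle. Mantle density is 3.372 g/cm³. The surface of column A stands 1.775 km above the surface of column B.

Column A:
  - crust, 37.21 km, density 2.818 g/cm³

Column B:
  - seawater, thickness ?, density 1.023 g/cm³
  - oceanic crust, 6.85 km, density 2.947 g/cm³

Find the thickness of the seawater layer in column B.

Take the compensation level at the base of the deeper column (depth z_c below the surface of column A) and equate Σ ρ_i t_i down to z_c; mantle fills any gap and the z_c terms cancel.
Column A: 37.21×2.818 + (z_c − 37.21)×3.372
Column B: 1.775×0 + x×1.023 + 6.85×2.947 + (z_c − 1.775 − 6.85 − x)×3.372
The z_c×3.372 term appears on both sides and cancels. Collect the known terms of each column as K = Σ(ρt)_known − 3.372 × (depth of known layers): K_A = 104.85778 − 3.372×37.21 = −20.61434; K_B = 20.18695 − 3.372×(1.775 + 6.85) = −8.89655.
Balance: K_A = K_B − x×(3.372 − 1.023), so x = (K_B − K_A)/(3.372 − 1.023) = 11.7178/2.349 = 4.99 km.

4.99 km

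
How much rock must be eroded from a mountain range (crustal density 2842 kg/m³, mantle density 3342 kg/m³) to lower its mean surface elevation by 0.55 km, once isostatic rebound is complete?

Net drop Δ = e − u = e − e ρ_c/ρ_m = e (ρ_m − ρ_c)/ρ_m.
e = Δ ρ_m/(ρ_m − ρ_c) = 0.55 km × 3342/500 = 3.68 km.

3.68 km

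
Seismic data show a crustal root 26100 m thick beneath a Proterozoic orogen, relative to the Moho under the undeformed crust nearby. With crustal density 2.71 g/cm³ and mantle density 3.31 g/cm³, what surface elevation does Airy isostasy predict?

For local isostatic compensation: ρ_c h = (ρ_m − ρ_c) r.
h = r (ρ_m − ρ_c) / ρ_c = 26100 m × (3.31 − 2.71) / 2.71 = 5780 m.

5780 m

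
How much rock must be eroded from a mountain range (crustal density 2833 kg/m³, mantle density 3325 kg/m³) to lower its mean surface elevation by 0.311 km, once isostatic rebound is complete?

2.1 km

Net drop Δ = e − u = e − e ρ_c/ρ_m = e (ρ_m − ρ_c)/ρ_m.
e = Δ ρ_m/(ρ_m − ρ_c) = 0.311 km × 3325/492 = 2.1 km.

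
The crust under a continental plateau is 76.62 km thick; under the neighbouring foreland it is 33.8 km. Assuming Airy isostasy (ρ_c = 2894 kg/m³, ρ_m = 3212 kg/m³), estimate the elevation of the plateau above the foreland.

4.24 km

Excess crust Δ = 76.62 km − 33.8 km = 42.82 km, split between elevation h and root r with h + r = Δ.
Airy balance ρ_c h = (ρ_m − ρ_c) r gives r = h ρ_c/(ρ_m − ρ_c), so h (1 + ρ_c/(ρ_m − ρ_c)) = Δ, i.e. h = Δ (ρ_m − ρ_c)/ρ_m.
h = 42.82 km × 318/3212 = 4.24 km.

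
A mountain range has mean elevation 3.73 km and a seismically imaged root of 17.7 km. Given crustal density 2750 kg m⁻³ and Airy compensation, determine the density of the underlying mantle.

3330 kg m⁻³

Airy balance: ρ_c h = (ρ_m − ρ_c) r → ρ_m = ρ_c (1 + h/r).
ρ_m = 2750 × (1 + 3.73 km/17.7 km) = 3330 kg m⁻³.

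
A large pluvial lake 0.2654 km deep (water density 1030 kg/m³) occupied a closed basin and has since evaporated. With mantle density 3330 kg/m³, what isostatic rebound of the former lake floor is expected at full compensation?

u = d ρ_w/ρ_m = 0.2654 km × 1030/3330 = 0.0821 km.

0.0821 km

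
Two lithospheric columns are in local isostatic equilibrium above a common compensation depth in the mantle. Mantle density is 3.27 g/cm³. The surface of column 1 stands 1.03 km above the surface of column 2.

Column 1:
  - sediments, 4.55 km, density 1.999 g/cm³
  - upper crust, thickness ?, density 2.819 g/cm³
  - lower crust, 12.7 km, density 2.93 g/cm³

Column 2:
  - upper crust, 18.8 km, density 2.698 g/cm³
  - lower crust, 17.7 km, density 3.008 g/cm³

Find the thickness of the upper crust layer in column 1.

19.2 km

Take the compensation level at the base of the deeper column (depth z_c below the surface of column 1) and equate Σ ρ_i t_i down to z_c; mantle fills any gap and the z_c terms cancel.
Column 1: 4.55×1.999 + x×2.819 + 12.7×2.93 + (z_c − 17.25 − x)×3.27
Column 2: 1.03×0 + 18.8×2.698 + 17.7×3.008 + (z_c − 1.03 − 36.5)×3.27
The z_c×3.27 term appears on both sides and cancels. Collect the known terms of each column as K = Σ(ρt)_known − 3.27 × (depth of known layers): K_1 = 46.30645 − 3.27×17.25 = −10.10105; K_2 = 103.964 − 3.27×(1.03 + 36.5) = −18.7591.
Balance: K_1 − x×(3.27 − 2.819) = K_2, so x = (K_1 − K_2)/(3.27 − 2.819) = 8.65805/0.451 = 19.2 km.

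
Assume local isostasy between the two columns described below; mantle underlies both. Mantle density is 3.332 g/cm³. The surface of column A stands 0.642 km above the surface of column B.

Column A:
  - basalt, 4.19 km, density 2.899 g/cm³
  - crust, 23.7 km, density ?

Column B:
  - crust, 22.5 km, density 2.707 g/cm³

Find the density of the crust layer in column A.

Take the compensation level at the base of the deeper column (depth z_c below the surface of column A) and equate Σ ρ_i t_i down to z_c; mantle fills any gap and the z_c terms cancel.
Column A: 4.19×2.899 + 23.7×ρ + (z_c − 27.89)×3.332
Column B: 0.642×0 + 22.5×2.707 + (z_c − 0.642 − 22.5)×3.332
The z_c×3.332 term appears on both sides and cancels. Collect the known terms of each column as K = Σ(ρt)_known − 3.332 × (depth of known layers): K_A = 12.14681 − 3.332×27.89 = −80.78267; K_B = 60.9075 − 3.332×(0.642 + 22.5) = −16.201644.
Balance: K_A + 23.7×ρ = K_B, so ρ = (K_B − K_A)/23.7 = 64.581/23.7 = 2.72 g/cm³.

2.72 g/cm³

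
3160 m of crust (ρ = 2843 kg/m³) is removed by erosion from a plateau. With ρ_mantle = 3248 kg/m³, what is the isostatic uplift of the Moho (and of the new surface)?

Unloading: uplift u = e ρ_c/ρ_m = 3160 m × 2843/3248 = 2770 m.

2770 m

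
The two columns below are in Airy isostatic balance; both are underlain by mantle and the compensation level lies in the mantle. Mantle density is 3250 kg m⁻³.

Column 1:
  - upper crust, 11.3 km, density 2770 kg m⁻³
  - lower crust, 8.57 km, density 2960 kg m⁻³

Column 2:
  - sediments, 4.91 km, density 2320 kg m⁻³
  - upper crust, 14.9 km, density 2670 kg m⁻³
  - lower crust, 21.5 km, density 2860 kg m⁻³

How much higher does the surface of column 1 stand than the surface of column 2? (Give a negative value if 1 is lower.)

−4.21 km

For any compensation level in the mantle, the mantle terms cancel and isostasy reduces to e = (Σt_1 − Σt_2) − (Σ(ρt)_1 − Σ(ρt)_2) / ρ_m.
Σt_1 = 19.87 km; Σt_2 = 41.31 km; Σ(ρt)_1 = 56668.2; Σ(ρt)_2 = 112664.2 (in km·kg m⁻³).
e = (19.87 − 41.31) − (56668.2 − 112664.2) / 3250 = −4.21 km.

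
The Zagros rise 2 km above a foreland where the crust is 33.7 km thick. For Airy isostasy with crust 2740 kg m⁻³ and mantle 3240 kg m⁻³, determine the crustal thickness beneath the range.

46.7 km

Root depth r = h ρ_c / (ρ_m − ρ_c) = 2 km × 2740 / 500 = 10.96 km.
Total thickness = T + h + r = 33.7 km + 2 km + 10.96 km = 46.7 km.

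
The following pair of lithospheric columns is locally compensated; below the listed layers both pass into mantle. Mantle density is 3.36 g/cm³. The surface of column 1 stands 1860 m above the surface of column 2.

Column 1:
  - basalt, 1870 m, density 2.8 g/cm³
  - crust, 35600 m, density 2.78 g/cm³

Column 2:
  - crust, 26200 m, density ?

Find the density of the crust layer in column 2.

2.77 g/cm³

Take the compensation level at the base of the deeper column (depth z_c below the surface of column 1) and equate Σ ρ_i t_i down to z_c; mantle fills any gap and the z_c terms cancel.
Column 1: 1870×2.8 + 35600×2.78 + (z_c − 37470)×3.36
Column 2: 1860×0 + 26200×ρ + (z_c − 1860 − 26200)×3.36
The z_c×3.36 term appears on both sides and cancels. Collect the known terms of each column as K = Σ(ρt)_known − 3.36 × (depth of known layers): K_1 = 104204 − 3.36×37470 = −21695.2; K_2 = 0 − 3.36×(1860 + 26200) = −94281.6.
Balance: K_1 = K_2 + 26200×ρ, so ρ = (K_1 − K_2)/26200 = 72586.4/26200 = 2.77 g/cm³.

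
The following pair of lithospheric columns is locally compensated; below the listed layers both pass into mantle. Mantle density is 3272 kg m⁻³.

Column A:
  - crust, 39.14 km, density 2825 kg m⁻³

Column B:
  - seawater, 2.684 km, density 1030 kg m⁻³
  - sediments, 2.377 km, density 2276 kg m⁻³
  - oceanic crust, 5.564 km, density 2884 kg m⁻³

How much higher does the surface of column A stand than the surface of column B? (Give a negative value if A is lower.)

For any compensation level in the mantle, the mantle terms cancel and isostasy reduces to e = (Σt_A − Σt_B) − (Σ(ρt)_A − Σ(ρt)_B) / ρ_m.
Σt_A = 39.14 km; Σt_B = 10.625 km; Σ(ρt)_A = 110570.5; Σ(ρt)_B = 24221.148 (in km·kg m⁻³).
e = (39.14 − 10.625) − (110570.5 − 24221.148) / 3272 = 2.12 km.

2.12 km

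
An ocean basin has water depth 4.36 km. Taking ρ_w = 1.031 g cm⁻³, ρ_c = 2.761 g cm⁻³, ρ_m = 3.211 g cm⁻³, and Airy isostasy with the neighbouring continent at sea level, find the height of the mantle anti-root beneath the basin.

Isostatic balance requires: replacing crust with seawater at the top is compensated by replacing crust with mantle at the base: d (ρ_c − ρ_w) = a (ρ_m − ρ_c).
a = d (ρ_c − ρ_w)/(ρ_m − ρ_c) = 4.36 km × 1.73/0.45 = 16.8 km.

16.8 km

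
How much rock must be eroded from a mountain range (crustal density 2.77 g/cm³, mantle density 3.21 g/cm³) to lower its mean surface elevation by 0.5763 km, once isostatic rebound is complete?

4.2 km

Net drop Δ = e − u = e − e ρ_c/ρ_m = e (ρ_m − ρ_c)/ρ_m.
e = Δ ρ_m/(ρ_m − ρ_c) = 0.5763 km × 3.21/0.44 = 4.2 km.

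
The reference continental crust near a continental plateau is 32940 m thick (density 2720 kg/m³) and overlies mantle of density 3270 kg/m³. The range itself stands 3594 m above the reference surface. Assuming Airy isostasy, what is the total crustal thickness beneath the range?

Root depth r = h ρ_c / (ρ_m − ρ_c) = 3594 m × 2720 / 550 = 17770 m.
Total thickness = T + h + r = 32940 m + 3594 m + 17770 m = 54300 m.

54300 m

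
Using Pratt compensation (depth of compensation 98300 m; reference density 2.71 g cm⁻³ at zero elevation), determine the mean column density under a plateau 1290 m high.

Pratt balance: ρ_ref D = ρ (D + h).
ρ = ρ_ref D/(D + h) = 2.71 × 98300 m/(98300 m + 1290 m) = 2.67 g cm⁻³.

2.67 g cm⁻³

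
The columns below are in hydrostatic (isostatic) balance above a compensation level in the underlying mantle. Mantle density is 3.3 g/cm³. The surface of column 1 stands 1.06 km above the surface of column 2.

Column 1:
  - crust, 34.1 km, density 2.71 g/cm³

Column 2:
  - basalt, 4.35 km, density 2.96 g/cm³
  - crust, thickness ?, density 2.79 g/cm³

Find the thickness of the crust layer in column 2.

Take the compensation level at the base of the deeper column (depth z_c below the surface of column 1) and equate Σ ρ_i t_i down to z_c; mantle fills any gap and the z_c terms cancel.
Column 1: 34.1×2.71 + (z_c − 34.1)×3.3
Column 2: 1.06×0 + 4.35×2.96 + x×2.79 + (z_c − 1.06 − 4.35 − x)×3.3
The z_c×3.3 term appears on both sides and cancels. Collect the known terms of each column as K = Σ(ρt)_known − 3.3 × (depth of known layers): K_1 = 92.411 − 3.3×34.1 = −20.119; K_2 = 12.876 − 3.3×(1.06 + 4.35) = −4.977.
Balance: K_1 = K_2 − x×(3.3 − 2.79), so x = (K_2 − K_1)/(3.3 − 2.79) = 15.142/0.51 = 29.7 km.

29.7 km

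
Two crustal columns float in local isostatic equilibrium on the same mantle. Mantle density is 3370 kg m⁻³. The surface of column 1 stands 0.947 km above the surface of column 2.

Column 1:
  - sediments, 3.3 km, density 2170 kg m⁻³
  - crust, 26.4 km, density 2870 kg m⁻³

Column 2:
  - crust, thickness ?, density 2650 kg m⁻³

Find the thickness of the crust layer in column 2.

Take the compensation level at the base of the deeper column (depth z_c below the surface of column 1) and equate Σ ρ_i t_i down to z_c; mantle fills any gap and the z_c terms cancel.
Column 1: 3.3×2170 + 26.4×2870 + (z_c − 29.7)×3370
Column 2: 0.947×0 + x×2650 + (z_c − 0.947 − 0 − x)×3370
The z_c×3370 term appears on both sides and cancels. Collect the known terms of each column as K = Σ(ρt)_known − 3370 × (depth of known layers): K_1 = 82929 − 3370×29.7 = −17160; K_2 = 0 − 3370×(0.947 + 0) = −3191.39.
Balance: K_1 = K_2 − x×(3370 − 2650), so x = (K_2 − K_1)/(3370 − 2650) = 13968.6/720 = 19.4 km.

19.4 km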